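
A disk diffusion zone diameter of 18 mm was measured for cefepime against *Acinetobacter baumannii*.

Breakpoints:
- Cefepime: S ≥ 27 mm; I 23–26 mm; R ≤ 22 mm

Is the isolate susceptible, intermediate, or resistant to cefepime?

Cefepime: 18 mm is ≤ 22 mm — resistant

Resistant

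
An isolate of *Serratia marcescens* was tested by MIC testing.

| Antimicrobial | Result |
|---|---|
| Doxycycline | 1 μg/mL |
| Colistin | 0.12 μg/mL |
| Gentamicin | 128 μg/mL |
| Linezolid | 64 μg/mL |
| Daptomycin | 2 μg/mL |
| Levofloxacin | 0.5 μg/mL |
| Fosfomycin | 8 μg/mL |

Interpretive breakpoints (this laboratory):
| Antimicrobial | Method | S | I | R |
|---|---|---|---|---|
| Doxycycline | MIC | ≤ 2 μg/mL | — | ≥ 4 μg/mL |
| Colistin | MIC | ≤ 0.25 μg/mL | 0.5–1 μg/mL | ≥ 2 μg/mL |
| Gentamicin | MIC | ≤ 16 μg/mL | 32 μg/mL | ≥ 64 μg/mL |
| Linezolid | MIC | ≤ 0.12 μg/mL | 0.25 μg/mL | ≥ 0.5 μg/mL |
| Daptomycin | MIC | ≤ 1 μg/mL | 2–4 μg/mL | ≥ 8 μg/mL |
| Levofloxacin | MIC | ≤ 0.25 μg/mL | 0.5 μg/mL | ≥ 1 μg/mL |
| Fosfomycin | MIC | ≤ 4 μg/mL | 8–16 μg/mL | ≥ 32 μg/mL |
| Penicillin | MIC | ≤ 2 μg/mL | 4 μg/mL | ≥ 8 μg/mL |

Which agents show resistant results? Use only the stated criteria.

Doxycycline (1 μg/mL) ≤ 2 μg/mL — susceptible
Colistin 0.12 μg/mL: ≤ 0.25 μg/mL — S
Gentamicin: 128 μg/mL is ≥ 64 μg/mL → R
Linezolid 64 μg/mL: ≥ 0.5 μg/mL — Resistant
Daptomycin (2 μg/mL) in 2–4 μg/mL — I
Levofloxacin: 0.5 μg/mL is = 0.5 μg/mL — Intermediate
Fosfomycin: 8 μg/mL is in 8–16 μg/mL ⇒ I

gentamicin, linezolid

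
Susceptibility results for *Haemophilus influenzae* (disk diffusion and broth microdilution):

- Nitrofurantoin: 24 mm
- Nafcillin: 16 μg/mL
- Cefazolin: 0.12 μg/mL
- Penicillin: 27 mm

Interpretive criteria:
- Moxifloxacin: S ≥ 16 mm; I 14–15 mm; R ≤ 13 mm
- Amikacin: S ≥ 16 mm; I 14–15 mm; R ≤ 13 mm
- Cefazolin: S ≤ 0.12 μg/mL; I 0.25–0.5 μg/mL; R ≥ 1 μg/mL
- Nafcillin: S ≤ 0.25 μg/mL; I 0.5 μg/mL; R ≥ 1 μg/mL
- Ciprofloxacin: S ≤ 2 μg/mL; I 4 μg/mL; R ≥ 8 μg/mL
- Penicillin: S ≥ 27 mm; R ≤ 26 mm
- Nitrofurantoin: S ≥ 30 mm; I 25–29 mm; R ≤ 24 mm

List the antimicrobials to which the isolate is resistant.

Nitrofurantoin: 24 mm is ≤ 24 mm → resistant
Nafcillin (16 μg/mL) ≥ 1 μg/mL → Resistant
Cefazolin (0.12 μg/mL) ≤ 0.12 μg/mL → susceptible
Penicillin (27 mm) ≥ 27 mm ⇒ susceptible

nitrofurantoin, nafcillin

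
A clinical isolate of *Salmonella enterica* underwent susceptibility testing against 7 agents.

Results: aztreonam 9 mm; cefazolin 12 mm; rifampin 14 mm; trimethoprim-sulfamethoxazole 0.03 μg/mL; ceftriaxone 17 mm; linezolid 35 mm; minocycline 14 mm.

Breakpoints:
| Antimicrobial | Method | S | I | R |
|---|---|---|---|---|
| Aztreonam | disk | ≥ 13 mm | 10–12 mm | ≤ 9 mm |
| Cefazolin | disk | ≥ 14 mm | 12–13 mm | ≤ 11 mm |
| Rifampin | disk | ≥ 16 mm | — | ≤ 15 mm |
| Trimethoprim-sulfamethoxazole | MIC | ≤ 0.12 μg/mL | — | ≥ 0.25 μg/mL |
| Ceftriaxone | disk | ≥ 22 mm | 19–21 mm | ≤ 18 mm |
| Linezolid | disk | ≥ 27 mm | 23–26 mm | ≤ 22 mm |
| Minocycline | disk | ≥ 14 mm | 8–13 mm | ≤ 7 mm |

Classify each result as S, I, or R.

Aztreonam (9 mm) ≤ 9 mm ⇒ R
Cefazolin (12 mm) in 12–13 mm — I
Rifampin (14 mm) ≤ 15 mm — Resistant
Trimethoprim-sulfamethoxazole (0.03 μg/mL) ≤ 0.12 μg/mL → Susceptible
Ceftriaxone (17 mm) ≤ 18 mm — Resistant
Linezolid 35 mm: ≥ 27 mm ⇒ Susceptible
Minocycline (14 mm) ≥ 14 mm — S

R, I, R, S, R, S, S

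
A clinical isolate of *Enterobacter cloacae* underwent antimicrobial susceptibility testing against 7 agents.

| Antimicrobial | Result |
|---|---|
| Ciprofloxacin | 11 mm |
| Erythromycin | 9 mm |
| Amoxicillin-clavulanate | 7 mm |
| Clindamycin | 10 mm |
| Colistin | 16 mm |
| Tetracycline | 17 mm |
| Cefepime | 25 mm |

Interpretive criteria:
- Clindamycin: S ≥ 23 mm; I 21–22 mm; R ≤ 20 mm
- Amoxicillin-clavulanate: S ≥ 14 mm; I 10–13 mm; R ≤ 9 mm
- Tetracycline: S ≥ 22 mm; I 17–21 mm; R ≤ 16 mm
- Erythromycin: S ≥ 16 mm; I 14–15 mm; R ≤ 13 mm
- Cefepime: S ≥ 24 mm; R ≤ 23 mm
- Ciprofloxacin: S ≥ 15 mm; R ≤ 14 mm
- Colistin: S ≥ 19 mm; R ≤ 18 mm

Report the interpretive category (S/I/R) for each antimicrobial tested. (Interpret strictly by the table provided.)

R, R, R, R, R, I, S

Ciprofloxacin (11 mm) ≤ 14 mm → resistant
Erythromycin 9 mm: ≤ 13 mm → R
Amoxicillin-clavulanate: 7 mm is ≤ 9 mm ⇒ Resistant
Clindamycin: 10 mm is ≤ 20 mm ⇒ R
Colistin (16 mm) ≤ 18 mm — R
Tetracycline: 17 mm is in 17–21 mm ⇒ I
Cefepime (25 mm) ≥ 24 mm — susceptible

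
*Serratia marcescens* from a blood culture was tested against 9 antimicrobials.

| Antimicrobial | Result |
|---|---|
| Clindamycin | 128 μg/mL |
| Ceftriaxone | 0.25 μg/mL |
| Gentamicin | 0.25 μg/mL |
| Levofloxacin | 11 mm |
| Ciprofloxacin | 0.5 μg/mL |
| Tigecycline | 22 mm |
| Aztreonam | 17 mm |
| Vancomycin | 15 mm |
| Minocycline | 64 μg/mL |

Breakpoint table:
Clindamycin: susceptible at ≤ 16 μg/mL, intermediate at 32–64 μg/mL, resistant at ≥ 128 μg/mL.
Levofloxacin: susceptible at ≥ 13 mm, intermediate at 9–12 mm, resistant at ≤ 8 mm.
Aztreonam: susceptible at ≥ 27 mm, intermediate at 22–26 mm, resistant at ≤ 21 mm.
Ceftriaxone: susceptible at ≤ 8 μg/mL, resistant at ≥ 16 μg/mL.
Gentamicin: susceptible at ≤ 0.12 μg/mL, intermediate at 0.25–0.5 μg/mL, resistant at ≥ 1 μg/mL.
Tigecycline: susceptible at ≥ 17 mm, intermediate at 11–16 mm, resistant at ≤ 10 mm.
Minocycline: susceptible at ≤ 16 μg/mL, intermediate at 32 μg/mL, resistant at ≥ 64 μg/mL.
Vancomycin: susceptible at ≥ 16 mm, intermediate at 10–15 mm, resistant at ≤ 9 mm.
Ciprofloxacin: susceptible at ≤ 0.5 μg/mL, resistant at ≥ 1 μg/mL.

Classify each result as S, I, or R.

R, S, I, I, S, S, R, I, R

Clindamycin (128 μg/mL) ≥ 128 μg/mL — Resistant
Ceftriaxone 0.25 μg/mL: ≤ 8 μg/mL ⇒ susceptible
Gentamicin: 0.25 μg/mL is in 0.25–0.5 μg/mL — Intermediate
Levofloxacin (11 mm) in 9–12 mm — intermediate
Ciprofloxacin: 0.5 μg/mL is ≤ 0.5 μg/mL — Susceptible
Tigecycline 22 mm: ≥ 17 mm — Susceptible
Aztreonam (17 mm) ≤ 21 mm — resistant
Vancomycin: 15 mm is in 10–15 mm ⇒ I
Minocycline (64 μg/mL) ≥ 64 μg/mL → Resistant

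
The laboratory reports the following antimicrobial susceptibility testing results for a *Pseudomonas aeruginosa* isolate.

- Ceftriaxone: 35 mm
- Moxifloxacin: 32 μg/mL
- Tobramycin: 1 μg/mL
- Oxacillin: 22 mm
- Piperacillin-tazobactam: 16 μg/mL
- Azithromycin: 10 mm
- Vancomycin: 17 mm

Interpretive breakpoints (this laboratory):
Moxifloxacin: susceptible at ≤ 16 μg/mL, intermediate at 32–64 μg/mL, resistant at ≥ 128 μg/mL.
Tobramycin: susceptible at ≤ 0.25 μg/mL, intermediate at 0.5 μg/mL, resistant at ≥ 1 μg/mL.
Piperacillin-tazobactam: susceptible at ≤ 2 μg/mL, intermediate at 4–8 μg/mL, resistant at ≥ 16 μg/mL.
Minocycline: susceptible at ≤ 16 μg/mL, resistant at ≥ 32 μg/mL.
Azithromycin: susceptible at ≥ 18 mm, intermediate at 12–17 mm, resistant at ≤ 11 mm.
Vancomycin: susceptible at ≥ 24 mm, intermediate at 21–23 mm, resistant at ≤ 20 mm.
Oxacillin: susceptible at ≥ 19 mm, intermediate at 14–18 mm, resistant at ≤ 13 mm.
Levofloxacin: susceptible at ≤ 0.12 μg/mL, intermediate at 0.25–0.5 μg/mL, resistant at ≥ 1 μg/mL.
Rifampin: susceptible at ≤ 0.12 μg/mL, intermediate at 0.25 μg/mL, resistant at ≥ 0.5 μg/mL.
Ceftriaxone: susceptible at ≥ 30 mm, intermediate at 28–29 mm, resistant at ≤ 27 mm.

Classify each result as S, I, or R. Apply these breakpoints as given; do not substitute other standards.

Ceftriaxone (35 mm) ≥ 30 mm — susceptible
Moxifloxacin (32 μg/mL) in 32–64 μg/mL — intermediate
Tobramycin: 1 μg/mL is ≥ 1 μg/mL — resistant
Oxacillin (22 mm) ≥ 19 mm ⇒ S
Piperacillin-tazobactam 16 μg/mL: ≥ 16 μg/mL → resistant
Azithromycin 10 mm: ≤ 11 mm — R
Vancomycin: 17 mm is ≤ 20 mm — Resistant

S, I, R, S, R, R, R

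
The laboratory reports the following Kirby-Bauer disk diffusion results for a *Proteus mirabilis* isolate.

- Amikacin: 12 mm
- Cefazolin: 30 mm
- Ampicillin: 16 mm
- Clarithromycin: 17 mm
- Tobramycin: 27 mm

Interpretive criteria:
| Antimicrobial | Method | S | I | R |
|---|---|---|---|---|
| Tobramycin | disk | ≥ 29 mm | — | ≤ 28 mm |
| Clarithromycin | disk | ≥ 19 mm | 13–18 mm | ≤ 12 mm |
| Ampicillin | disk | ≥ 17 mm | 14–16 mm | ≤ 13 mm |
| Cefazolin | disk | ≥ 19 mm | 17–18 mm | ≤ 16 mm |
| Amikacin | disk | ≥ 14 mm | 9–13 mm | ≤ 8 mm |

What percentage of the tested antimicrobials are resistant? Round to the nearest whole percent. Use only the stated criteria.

Amikacin 12 mm: in 9–13 mm — Intermediate
Cefazolin (30 mm) ≥ 19 mm → S
Ampicillin: 16 mm is in 14–16 mm → Intermediate
Clarithromycin (17 mm) in 13–18 mm → intermediate
Tobramycin 27 mm: ≤ 28 mm ⇒ Resistant
Resistant: 1/5

20%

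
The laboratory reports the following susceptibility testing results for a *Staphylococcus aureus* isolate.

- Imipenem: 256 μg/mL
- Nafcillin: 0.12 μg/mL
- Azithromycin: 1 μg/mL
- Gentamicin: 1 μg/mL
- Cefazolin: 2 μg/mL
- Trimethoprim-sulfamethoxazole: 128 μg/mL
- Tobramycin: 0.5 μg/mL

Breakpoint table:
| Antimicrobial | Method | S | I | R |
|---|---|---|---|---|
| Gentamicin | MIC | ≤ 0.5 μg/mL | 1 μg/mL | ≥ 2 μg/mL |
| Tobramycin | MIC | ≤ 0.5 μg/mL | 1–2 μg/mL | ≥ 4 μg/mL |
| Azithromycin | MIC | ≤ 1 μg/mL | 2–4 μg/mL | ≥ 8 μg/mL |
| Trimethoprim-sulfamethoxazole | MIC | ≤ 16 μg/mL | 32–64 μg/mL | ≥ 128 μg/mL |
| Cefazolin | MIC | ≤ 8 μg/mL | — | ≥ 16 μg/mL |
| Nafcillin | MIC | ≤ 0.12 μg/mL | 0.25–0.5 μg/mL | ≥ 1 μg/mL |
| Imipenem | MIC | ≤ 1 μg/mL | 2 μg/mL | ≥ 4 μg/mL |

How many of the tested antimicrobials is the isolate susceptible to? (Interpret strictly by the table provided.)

Imipenem: 256 μg/mL is ≥ 4 μg/mL — Resistant
Nafcillin (0.12 μg/mL) ≤ 0.12 μg/mL ⇒ susceptible
Azithromycin: 1 μg/mL is ≤ 1 μg/mL — susceptible
Gentamicin (1 μg/mL) = 1 μg/mL → intermediate
Cefazolin 2 μg/mL: ≤ 8 μg/mL — S
Trimethoprim-sulfamethoxazole 128 μg/mL: ≥ 128 μg/mL ⇒ resistant
Tobramycin (0.5 μg/mL) ≤ 0.5 μg/mL — S
Susceptible: 4

4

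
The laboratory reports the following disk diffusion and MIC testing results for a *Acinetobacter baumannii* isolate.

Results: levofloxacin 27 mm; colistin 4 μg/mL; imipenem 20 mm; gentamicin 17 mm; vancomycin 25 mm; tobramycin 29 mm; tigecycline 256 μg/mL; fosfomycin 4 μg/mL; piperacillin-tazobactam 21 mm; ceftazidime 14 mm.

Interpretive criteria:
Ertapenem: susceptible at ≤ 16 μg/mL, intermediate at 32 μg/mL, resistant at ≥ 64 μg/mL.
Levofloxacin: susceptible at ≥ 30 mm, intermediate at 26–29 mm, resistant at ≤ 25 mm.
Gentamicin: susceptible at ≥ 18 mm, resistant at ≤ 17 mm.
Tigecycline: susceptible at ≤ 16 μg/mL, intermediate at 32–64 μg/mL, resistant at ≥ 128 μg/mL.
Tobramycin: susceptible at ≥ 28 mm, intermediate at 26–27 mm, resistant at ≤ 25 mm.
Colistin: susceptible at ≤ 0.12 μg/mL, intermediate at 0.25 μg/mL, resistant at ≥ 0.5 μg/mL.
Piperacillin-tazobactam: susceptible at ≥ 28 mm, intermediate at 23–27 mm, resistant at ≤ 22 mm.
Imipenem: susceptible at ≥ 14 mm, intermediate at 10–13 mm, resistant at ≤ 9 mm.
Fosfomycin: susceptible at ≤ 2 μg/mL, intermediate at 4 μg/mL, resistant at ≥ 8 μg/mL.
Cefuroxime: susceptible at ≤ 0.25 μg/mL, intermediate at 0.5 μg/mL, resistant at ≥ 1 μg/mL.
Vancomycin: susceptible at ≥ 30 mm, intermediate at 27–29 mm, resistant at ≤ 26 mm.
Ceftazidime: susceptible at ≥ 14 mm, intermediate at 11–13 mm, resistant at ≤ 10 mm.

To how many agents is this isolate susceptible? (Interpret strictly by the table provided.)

Levofloxacin: 27 mm is in 26–29 mm → I
Colistin: 4 μg/mL is ≥ 0.5 μg/mL ⇒ R
Imipenem 20 mm: ≥ 14 mm ⇒ susceptible
Gentamicin 17 mm: ≤ 17 mm — resistant
Vancomycin 25 mm: ≤ 26 mm → Resistant
Tobramycin 29 mm: ≥ 28 mm — S
Tigecycline: 256 μg/mL is ≥ 128 μg/mL — Resistant
Fosfomycin: 4 μg/mL is = 4 μg/mL ⇒ intermediate
Piperacillin-tazobactam: 21 mm is ≤ 22 mm ⇒ Resistant
Ceftazidime: 14 mm is ≥ 14 mm — S
Susceptible: 3

3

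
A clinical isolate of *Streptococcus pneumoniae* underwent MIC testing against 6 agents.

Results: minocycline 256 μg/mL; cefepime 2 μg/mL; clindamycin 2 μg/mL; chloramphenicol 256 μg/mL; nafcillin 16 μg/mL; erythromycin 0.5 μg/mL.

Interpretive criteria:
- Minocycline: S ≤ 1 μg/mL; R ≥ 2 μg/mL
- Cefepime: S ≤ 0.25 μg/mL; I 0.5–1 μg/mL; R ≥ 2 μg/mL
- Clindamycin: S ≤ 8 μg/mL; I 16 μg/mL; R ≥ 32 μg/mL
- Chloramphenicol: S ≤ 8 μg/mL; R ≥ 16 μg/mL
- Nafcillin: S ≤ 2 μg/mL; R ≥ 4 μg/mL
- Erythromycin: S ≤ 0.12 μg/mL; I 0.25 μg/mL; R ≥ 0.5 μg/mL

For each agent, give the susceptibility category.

Minocycline: 256 μg/mL is ≥ 2 μg/mL — Resistant
Cefepime (2 μg/mL) ≥ 2 μg/mL → R
Clindamycin 2 μg/mL: ≤ 8 μg/mL — S
Chloramphenicol: 256 μg/mL is ≥ 16 μg/mL — resistant
Nafcillin (16 μg/mL) ≥ 4 μg/mL → Resistant
Erythromycin 0.5 μg/mL: ≥ 0.5 μg/mL — R

R, R, S, R, R, R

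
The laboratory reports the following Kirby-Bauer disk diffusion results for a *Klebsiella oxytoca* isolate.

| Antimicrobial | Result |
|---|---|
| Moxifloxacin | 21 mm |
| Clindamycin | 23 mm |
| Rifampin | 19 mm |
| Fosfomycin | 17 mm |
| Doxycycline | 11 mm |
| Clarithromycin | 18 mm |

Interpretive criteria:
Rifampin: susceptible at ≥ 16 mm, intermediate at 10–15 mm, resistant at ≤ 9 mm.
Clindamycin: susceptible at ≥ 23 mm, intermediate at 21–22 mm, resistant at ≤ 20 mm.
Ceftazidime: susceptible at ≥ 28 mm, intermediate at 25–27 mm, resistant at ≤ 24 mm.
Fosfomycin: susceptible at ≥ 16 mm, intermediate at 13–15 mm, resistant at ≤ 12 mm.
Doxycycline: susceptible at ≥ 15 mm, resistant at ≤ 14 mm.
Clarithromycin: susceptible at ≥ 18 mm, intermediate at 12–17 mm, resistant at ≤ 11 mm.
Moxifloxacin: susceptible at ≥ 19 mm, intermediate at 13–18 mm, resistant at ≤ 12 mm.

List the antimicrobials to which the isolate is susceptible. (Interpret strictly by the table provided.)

Moxifloxacin 21 mm: ≥ 19 mm — susceptible
Clindamycin (23 mm) ≥ 23 mm → Susceptible
Rifampin: 19 mm is ≥ 16 mm ⇒ susceptible
Fosfomycin: 17 mm is ≥ 16 mm ⇒ S
Doxycycline 11 mm: ≤ 14 mm — resistant
Clarithromycin: 18 mm is ≥ 18 mm → Susceptible

moxifloxacin, clindamycin, rifampin, fosfomycin, clarithromycin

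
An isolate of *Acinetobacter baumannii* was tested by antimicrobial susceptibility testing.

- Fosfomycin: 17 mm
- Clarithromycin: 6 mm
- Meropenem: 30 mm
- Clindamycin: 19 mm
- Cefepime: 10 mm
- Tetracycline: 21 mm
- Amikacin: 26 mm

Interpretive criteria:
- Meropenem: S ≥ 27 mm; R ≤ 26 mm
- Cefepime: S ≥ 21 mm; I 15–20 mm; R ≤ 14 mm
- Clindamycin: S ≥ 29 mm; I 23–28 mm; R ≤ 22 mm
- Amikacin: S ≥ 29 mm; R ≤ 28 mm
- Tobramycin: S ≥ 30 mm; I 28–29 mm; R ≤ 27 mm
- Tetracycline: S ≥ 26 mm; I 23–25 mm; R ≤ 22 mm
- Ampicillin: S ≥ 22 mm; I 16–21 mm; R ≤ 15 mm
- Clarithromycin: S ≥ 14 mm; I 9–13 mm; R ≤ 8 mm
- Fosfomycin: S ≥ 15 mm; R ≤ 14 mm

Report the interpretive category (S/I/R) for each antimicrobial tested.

S, R, S, R, R, R, R

Fosfomycin: 17 mm is ≥ 15 mm ⇒ Susceptible
Clarithromycin: 6 mm is ≤ 8 mm ⇒ Resistant
Meropenem (30 mm) ≥ 27 mm — susceptible
Clindamycin 19 mm: ≤ 22 mm → resistant
Cefepime 10 mm: ≤ 14 mm → Resistant
Tetracycline 21 mm: ≤ 22 mm → Resistant
Amikacin: 26 mm is ≤ 28 mm — R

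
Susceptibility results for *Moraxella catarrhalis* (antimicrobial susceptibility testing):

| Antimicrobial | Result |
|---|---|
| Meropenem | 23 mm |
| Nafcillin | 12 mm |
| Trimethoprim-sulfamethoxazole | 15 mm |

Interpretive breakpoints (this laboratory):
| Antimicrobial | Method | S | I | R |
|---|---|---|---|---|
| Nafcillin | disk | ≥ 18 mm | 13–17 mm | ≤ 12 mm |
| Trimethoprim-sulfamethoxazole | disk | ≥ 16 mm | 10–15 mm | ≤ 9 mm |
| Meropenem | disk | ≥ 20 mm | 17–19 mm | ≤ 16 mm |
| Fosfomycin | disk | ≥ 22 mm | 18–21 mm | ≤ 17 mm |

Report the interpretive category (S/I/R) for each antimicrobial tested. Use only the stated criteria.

S, R, I

Meropenem: 23 mm is ≥ 20 mm ⇒ S
Nafcillin: 12 mm is ≤ 12 mm → Resistant
Trimethoprim-sulfamethoxazole: 15 mm is in 10–15 mm — intermediate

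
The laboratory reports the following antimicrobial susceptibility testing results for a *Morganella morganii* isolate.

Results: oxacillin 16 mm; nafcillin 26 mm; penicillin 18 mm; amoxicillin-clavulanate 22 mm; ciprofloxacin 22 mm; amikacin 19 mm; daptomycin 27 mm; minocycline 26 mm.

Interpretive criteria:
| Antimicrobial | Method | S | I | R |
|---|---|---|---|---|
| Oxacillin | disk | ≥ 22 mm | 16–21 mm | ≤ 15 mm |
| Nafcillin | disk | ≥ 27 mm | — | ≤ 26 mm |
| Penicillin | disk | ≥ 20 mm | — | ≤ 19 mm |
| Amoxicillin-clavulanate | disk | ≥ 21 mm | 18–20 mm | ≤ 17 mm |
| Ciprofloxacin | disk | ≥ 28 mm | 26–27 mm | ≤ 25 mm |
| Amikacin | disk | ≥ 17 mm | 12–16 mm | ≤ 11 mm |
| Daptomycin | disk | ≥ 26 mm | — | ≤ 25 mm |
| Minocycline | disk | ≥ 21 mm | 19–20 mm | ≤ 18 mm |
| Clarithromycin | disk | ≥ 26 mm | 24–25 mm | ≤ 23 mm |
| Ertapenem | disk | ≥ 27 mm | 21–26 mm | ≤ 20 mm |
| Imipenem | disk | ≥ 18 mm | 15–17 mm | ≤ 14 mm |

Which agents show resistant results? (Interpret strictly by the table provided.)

nafcillin, penicillin, ciprofloxacin

Oxacillin 16 mm: in 16–21 mm → Intermediate
Nafcillin (26 mm) ≤ 26 mm — Resistant
Penicillin (18 mm) ≤ 19 mm — Resistant
Amoxicillin-clavulanate 22 mm: ≥ 21 mm ⇒ susceptible
Ciprofloxacin: 22 mm is ≤ 25 mm ⇒ R
Amikacin 19 mm: ≥ 17 mm — Susceptible
Daptomycin: 27 mm is ≥ 26 mm ⇒ S
Minocycline (26 mm) ≥ 21 mm — Susceptible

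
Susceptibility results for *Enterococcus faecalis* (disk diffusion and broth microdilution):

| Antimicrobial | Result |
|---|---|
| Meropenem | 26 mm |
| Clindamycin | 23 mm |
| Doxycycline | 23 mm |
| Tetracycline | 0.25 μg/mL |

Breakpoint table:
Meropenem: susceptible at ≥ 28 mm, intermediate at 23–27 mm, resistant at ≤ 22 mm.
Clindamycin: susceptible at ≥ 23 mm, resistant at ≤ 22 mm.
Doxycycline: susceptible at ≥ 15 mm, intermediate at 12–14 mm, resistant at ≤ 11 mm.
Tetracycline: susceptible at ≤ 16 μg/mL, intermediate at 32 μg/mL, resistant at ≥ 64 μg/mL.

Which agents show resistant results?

Meropenem (26 mm) in 23–27 mm → intermediate
Clindamycin: 23 mm is ≥ 23 mm → susceptible
Doxycycline (23 mm) ≥ 15 mm → susceptible
Tetracycline 0.25 μg/mL: ≤ 16 μg/mL ⇒ susceptible

none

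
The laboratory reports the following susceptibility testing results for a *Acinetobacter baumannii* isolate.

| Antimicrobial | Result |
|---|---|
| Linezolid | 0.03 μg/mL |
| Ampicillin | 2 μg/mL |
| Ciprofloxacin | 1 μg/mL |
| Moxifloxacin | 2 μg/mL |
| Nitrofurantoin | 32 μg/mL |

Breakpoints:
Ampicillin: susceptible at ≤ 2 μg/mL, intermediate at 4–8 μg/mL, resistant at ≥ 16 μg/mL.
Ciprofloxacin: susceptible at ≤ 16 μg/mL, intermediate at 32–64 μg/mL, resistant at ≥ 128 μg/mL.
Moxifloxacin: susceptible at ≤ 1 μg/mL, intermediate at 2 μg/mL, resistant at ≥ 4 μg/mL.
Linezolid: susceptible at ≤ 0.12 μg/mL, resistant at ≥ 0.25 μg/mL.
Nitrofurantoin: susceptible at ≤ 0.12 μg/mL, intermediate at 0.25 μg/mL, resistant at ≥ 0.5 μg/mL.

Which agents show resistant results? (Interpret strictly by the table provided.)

nitrofurantoin

Linezolid: 0.03 μg/mL is ≤ 0.12 μg/mL ⇒ susceptible
Ampicillin 2 μg/mL: ≤ 2 μg/mL → Susceptible
Ciprofloxacin (1 μg/mL) ≤ 16 μg/mL — S
Moxifloxacin (2 μg/mL) = 2 μg/mL → I
Nitrofurantoin: 32 μg/mL is ≥ 0.5 μg/mL → resistant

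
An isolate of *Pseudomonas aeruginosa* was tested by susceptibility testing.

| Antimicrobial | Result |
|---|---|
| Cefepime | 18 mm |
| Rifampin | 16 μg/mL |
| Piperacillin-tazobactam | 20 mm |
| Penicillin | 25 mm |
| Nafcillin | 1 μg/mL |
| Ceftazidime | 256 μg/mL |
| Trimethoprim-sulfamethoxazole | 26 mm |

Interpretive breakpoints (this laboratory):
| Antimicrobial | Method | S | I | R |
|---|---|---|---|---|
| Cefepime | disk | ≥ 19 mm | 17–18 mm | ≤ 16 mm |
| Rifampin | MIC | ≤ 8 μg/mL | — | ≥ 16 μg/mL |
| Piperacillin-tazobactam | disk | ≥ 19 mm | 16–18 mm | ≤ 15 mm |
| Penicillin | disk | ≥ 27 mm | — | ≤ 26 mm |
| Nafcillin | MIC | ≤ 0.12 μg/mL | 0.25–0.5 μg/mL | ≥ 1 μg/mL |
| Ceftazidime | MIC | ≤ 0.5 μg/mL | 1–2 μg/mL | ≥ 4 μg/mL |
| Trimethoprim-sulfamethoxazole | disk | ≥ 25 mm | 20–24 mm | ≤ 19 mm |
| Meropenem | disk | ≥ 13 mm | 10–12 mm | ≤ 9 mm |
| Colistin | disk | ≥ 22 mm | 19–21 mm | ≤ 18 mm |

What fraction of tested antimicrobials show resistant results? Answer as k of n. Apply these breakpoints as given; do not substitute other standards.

4 of 7

Cefepime 18 mm: in 17–18 mm → I
Rifampin: 16 μg/mL is ≥ 16 μg/mL — resistant
Piperacillin-tazobactam 20 mm: ≥ 19 mm → Susceptible
Penicillin (25 mm) ≤ 26 mm ⇒ R
Nafcillin: 1 μg/mL is ≥ 1 μg/mL ⇒ R
Ceftazidime (256 μg/mL) ≥ 4 μg/mL → R
Trimethoprim-sulfamethoxazole: 26 mm is ≥ 25 mm — susceptible
Resistant: 4/7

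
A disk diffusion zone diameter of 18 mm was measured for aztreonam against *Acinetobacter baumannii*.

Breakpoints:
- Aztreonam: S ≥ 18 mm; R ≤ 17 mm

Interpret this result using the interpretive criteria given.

S

Aztreonam (18 mm) ≥ 18 mm — susceptible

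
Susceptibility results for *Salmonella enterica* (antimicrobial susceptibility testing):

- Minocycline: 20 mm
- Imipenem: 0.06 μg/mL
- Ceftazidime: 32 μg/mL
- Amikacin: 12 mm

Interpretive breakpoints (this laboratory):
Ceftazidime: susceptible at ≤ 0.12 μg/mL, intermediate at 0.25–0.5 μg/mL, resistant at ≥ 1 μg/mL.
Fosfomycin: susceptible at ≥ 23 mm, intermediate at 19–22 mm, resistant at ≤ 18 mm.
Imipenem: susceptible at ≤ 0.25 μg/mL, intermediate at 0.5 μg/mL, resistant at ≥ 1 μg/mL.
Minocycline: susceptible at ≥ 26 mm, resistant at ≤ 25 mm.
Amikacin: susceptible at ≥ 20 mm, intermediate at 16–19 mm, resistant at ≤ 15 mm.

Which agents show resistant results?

Minocycline (20 mm) ≤ 25 mm ⇒ resistant
Imipenem: 0.06 μg/mL is ≤ 0.25 μg/mL — S
Ceftazidime 32 μg/mL: ≥ 1 μg/mL ⇒ Resistant
Amikacin 12 mm: ≤ 15 mm — resistant

minocycline, ceftazidime, amikacin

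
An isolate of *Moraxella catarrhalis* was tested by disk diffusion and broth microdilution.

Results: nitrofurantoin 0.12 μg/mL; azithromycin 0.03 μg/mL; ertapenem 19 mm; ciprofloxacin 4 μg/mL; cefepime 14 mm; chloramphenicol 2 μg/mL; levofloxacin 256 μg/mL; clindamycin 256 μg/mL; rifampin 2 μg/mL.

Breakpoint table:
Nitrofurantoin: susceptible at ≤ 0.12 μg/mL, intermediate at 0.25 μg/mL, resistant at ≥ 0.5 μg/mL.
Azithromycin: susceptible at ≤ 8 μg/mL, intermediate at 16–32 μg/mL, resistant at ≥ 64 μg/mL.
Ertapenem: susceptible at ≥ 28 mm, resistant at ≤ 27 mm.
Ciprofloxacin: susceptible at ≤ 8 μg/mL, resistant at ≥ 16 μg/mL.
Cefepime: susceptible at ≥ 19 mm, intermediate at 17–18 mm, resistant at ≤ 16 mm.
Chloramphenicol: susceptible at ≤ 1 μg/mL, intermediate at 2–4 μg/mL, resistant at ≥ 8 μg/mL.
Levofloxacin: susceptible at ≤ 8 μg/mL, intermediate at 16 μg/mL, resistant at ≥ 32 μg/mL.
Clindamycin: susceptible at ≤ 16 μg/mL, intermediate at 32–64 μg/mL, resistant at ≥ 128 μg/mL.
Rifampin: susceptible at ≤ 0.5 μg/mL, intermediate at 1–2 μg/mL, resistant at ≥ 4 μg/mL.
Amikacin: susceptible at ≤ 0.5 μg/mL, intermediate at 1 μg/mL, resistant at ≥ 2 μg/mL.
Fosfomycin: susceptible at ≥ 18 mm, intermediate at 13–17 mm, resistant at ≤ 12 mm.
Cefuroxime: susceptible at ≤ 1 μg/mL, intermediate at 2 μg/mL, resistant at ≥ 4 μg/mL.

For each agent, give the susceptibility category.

S, S, R, S, R, I, R, R, I

Nitrofurantoin (0.12 μg/mL) ≤ 0.12 μg/mL → susceptible
Azithromycin: 0.03 μg/mL is ≤ 8 μg/mL — susceptible
Ertapenem: 19 mm is ≤ 27 mm → resistant
Ciprofloxacin 4 μg/mL: ≤ 8 μg/mL — Susceptible
Cefepime (14 mm) ≤ 16 mm ⇒ Resistant
Chloramphenicol (2 μg/mL) in 2–4 μg/mL — intermediate
Levofloxacin 256 μg/mL: ≥ 32 μg/mL ⇒ resistant
Clindamycin (256 μg/mL) ≥ 128 μg/mL → R
Rifampin (2 μg/mL) in 1–2 μg/mL — I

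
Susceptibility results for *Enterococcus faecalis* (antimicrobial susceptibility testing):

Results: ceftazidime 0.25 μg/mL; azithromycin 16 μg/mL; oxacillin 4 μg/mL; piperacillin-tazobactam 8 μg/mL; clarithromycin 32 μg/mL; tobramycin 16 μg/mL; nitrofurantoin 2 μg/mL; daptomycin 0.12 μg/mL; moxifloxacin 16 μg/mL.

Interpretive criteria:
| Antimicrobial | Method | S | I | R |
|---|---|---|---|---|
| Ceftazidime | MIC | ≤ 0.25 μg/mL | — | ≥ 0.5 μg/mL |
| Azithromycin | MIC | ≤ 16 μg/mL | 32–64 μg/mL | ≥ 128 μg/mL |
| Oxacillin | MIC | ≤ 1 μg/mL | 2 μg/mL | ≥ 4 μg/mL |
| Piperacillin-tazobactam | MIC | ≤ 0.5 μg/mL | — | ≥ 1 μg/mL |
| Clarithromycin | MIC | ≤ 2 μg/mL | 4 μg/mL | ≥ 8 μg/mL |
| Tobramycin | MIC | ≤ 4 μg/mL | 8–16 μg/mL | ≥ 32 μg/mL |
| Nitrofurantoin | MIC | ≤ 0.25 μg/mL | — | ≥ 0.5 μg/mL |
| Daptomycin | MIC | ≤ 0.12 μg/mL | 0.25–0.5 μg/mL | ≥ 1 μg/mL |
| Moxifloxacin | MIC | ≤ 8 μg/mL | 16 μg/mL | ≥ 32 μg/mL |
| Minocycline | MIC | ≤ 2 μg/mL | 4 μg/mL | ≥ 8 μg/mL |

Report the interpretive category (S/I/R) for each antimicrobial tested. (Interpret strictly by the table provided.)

S, S, R, R, R, I, R, S, I

Ceftazidime (0.25 μg/mL) ≤ 0.25 μg/mL ⇒ susceptible
Azithromycin 16 μg/mL: ≤ 16 μg/mL — Susceptible
Oxacillin: 4 μg/mL is ≥ 4 μg/mL ⇒ resistant
Piperacillin-tazobactam (8 μg/mL) ≥ 1 μg/mL — Resistant
Clarithromycin: 32 μg/mL is ≥ 8 μg/mL ⇒ Resistant
Tobramycin 16 μg/mL: in 8–16 μg/mL — I
Nitrofurantoin (2 μg/mL) ≥ 0.5 μg/mL ⇒ Resistant
Daptomycin 0.12 μg/mL: ≤ 0.12 μg/mL → susceptible
Moxifloxacin: 16 μg/mL is = 16 μg/mL ⇒ I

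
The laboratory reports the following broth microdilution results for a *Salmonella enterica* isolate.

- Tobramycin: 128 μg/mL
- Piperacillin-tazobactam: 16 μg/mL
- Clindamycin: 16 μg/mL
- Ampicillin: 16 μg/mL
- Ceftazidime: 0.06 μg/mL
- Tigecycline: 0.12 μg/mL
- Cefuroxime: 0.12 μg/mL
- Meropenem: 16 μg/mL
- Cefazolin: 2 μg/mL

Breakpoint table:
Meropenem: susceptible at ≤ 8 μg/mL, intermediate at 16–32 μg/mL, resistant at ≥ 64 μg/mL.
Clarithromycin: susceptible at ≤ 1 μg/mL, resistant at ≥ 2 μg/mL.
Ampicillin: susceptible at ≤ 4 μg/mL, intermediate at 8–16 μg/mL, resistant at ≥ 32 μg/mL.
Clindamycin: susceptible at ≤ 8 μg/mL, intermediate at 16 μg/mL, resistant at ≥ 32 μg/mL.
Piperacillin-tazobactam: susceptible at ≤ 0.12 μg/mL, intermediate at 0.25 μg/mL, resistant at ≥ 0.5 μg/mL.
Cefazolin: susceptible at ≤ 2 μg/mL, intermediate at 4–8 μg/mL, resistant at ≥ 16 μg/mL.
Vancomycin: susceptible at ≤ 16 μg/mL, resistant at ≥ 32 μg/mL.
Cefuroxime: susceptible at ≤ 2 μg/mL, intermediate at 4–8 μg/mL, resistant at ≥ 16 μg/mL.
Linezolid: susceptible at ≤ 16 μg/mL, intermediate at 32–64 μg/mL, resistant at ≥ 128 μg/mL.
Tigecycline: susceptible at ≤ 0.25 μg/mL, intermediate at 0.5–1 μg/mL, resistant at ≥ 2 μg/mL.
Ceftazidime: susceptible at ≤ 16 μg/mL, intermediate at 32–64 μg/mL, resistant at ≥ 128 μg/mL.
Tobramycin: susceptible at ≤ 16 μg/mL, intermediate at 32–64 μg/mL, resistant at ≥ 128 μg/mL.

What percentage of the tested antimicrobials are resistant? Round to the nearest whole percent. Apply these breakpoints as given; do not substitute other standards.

22%

Tobramycin: 128 μg/mL is ≥ 128 μg/mL ⇒ resistant
Piperacillin-tazobactam (16 μg/mL) ≥ 0.5 μg/mL ⇒ Resistant
Clindamycin (16 μg/mL) = 16 μg/mL → Intermediate
Ampicillin: 16 μg/mL is in 8–16 μg/mL → I
Ceftazidime: 0.06 μg/mL is ≤ 16 μg/mL ⇒ Susceptible
Tigecycline (0.12 μg/mL) ≤ 0.25 μg/mL ⇒ S
Cefuroxime (0.12 μg/mL) ≤ 2 μg/mL — susceptible
Meropenem (16 μg/mL) in 16–32 μg/mL — intermediate
Cefazolin (2 μg/mL) ≤ 2 μg/mL ⇒ susceptible
Resistant: 2/9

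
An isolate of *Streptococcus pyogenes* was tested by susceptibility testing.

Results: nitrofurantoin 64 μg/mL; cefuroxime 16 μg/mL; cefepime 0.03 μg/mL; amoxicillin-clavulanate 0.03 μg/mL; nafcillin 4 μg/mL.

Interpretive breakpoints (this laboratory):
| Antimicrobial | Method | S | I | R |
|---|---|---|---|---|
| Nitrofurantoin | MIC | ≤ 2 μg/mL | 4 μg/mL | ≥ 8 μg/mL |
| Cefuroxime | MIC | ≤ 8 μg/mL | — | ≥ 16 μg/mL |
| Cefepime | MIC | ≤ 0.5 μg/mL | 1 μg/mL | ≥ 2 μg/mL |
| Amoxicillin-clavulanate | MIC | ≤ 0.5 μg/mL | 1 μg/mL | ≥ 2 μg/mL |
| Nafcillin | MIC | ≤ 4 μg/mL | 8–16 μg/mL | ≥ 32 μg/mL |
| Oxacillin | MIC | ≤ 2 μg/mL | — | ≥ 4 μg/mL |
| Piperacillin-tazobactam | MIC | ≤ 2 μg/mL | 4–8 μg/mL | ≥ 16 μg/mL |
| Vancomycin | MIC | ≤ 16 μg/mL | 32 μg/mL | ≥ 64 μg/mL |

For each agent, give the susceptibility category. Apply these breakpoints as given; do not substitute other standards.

R, R, S, S, S

Nitrofurantoin 64 μg/mL: ≥ 8 μg/mL — Resistant
Cefuroxime 16 μg/mL: ≥ 16 μg/mL — Resistant
Cefepime: 0.03 μg/mL is ≤ 0.5 μg/mL ⇒ S
Amoxicillin-clavulanate (0.03 μg/mL) ≤ 0.5 μg/mL → susceptible
Nafcillin (4 μg/mL) ≤ 4 μg/mL → S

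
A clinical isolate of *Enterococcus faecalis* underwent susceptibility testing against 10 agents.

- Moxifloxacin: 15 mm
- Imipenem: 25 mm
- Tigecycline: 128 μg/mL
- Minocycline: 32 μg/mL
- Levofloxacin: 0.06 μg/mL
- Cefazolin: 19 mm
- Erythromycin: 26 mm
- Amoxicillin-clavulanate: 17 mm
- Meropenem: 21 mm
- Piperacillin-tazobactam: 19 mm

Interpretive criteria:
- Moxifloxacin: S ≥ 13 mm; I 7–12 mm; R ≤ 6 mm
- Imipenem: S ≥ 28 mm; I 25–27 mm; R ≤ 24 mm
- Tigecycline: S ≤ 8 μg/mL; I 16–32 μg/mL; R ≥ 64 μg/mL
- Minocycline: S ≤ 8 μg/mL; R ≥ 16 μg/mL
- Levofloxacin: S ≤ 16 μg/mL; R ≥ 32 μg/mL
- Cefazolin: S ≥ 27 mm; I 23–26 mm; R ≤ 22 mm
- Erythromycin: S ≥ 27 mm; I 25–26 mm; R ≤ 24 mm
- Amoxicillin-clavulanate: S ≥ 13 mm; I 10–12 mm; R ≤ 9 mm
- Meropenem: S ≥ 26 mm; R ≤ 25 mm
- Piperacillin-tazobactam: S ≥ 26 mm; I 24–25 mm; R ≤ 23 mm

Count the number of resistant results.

5

Moxifloxacin (15 mm) ≥ 13 mm — S
Imipenem 25 mm: in 25–27 mm → I
Tigecycline 128 μg/mL: ≥ 64 μg/mL — R
Minocycline (32 μg/mL) ≥ 16 μg/mL ⇒ R
Levofloxacin (0.06 μg/mL) ≤ 16 μg/mL — Susceptible
Cefazolin 19 mm: ≤ 22 mm → Resistant
Erythromycin (26 mm) in 25–26 mm ⇒ Intermediate
Amoxicillin-clavulanate 17 mm: ≥ 13 mm — Susceptible
Meropenem (21 mm) ≤ 25 mm — R
Piperacillin-tazobactam 19 mm: ≤ 23 mm ⇒ resistant
Resistant: 5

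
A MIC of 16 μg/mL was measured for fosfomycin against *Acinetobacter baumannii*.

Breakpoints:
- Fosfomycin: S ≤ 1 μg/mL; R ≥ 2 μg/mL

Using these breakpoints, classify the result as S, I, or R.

Fosfomycin (16 μg/mL) ≥ 2 μg/mL → resistant

Resistant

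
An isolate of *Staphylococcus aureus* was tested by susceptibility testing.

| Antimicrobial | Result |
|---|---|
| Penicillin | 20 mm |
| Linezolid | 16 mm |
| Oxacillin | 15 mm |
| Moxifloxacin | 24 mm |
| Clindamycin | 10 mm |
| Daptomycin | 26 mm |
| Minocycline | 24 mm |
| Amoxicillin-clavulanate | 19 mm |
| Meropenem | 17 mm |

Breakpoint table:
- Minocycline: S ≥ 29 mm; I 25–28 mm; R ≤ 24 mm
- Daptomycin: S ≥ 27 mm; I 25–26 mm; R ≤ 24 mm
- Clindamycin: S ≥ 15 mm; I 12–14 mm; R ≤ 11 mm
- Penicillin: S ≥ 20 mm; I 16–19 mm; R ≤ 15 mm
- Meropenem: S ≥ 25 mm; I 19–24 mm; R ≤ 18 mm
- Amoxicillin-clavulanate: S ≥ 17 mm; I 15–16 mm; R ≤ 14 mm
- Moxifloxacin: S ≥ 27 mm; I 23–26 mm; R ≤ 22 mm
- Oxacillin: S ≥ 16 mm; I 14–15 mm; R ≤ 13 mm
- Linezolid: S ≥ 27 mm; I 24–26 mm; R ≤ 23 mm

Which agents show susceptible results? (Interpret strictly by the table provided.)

Penicillin (20 mm) ≥ 20 mm ⇒ Susceptible
Linezolid 16 mm: ≤ 23 mm ⇒ Resistant
Oxacillin 15 mm: in 14–15 mm → intermediate
Moxifloxacin: 24 mm is in 23–26 mm → Intermediate
Clindamycin (10 mm) ≤ 11 mm ⇒ resistant
Daptomycin (26 mm) in 25–26 mm → intermediate
Minocycline: 24 mm is ≤ 24 mm — resistant
Amoxicillin-clavulanate (19 mm) ≥ 17 mm — Susceptible
Meropenem 17 mm: ≤ 18 mm → resistant

penicillin, amoxicillin-clavulanate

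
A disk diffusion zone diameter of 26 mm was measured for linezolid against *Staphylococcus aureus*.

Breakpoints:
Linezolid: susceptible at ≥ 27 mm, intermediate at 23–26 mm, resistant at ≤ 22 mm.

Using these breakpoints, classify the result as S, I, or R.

Linezolid 26 mm: in 23–26 mm ⇒ intermediate

I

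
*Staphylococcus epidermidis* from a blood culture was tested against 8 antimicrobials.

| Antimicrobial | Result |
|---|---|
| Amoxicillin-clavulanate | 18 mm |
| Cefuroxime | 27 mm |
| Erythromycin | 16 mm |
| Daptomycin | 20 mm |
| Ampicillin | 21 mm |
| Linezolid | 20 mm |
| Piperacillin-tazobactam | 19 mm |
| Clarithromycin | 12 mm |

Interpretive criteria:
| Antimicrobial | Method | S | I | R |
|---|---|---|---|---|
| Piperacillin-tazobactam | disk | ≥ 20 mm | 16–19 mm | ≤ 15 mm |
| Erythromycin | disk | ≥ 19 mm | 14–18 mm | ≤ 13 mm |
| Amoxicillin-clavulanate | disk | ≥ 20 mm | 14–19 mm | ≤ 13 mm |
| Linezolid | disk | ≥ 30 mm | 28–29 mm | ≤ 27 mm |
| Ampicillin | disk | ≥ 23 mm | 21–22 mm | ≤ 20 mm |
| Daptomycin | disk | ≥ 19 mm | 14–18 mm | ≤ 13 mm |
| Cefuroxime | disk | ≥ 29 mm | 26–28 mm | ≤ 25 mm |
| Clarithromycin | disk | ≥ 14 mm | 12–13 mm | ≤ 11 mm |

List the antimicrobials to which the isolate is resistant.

Amoxicillin-clavulanate (18 mm) in 14–19 mm — intermediate
Cefuroxime: 27 mm is in 26–28 mm ⇒ I
Erythromycin (16 mm) in 14–18 mm → Intermediate
Daptomycin (20 mm) ≥ 19 mm ⇒ susceptible
Ampicillin 21 mm: in 21–22 mm — I
Linezolid 20 mm: ≤ 27 mm — resistant
Piperacillin-tazobactam 19 mm: in 16–19 mm → Intermediate
Clarithromycin: 12 mm is in 12–13 mm ⇒ I

linezolid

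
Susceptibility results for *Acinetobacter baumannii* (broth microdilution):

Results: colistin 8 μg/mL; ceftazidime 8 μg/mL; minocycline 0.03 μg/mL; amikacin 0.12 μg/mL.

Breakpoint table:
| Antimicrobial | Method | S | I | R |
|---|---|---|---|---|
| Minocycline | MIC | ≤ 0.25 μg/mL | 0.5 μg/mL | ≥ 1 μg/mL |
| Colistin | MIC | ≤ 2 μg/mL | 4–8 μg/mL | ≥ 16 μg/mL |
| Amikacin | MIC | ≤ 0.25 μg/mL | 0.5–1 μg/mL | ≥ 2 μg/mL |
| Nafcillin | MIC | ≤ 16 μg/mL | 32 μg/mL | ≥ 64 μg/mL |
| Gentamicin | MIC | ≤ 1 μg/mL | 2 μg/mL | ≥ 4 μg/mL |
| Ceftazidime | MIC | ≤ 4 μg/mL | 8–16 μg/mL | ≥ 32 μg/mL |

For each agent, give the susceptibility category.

I, I, S, S

Colistin: 8 μg/mL is in 4–8 μg/mL → intermediate
Ceftazidime: 8 μg/mL is in 8–16 μg/mL ⇒ intermediate
Minocycline 0.03 μg/mL: ≤ 0.25 μg/mL — susceptible
Amikacin: 0.12 μg/mL is ≤ 0.25 μg/mL — Susceptible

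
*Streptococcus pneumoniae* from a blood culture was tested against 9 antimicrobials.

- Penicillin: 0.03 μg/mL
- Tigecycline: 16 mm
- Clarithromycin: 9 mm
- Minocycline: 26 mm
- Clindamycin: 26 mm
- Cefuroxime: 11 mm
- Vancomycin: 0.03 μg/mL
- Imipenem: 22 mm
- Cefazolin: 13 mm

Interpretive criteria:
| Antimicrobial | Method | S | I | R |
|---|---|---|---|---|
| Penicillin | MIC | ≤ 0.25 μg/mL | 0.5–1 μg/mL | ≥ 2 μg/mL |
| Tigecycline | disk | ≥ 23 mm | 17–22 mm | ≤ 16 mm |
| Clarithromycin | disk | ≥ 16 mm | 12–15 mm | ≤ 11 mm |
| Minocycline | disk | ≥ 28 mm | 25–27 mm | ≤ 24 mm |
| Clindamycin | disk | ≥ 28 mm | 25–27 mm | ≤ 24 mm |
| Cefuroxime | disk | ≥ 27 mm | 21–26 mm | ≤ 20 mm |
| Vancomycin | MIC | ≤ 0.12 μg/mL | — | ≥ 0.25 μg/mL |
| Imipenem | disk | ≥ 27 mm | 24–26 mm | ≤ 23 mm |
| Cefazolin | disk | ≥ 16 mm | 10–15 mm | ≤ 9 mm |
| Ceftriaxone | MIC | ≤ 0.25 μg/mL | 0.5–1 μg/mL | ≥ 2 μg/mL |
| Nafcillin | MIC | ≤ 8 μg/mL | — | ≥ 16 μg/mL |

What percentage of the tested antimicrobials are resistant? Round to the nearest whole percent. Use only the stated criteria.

44%

Penicillin (0.03 μg/mL) ≤ 0.25 μg/mL → S
Tigecycline (16 mm) ≤ 16 mm → R
Clarithromycin (9 mm) ≤ 11 mm → Resistant
Minocycline 26 mm: in 25–27 mm — I
Clindamycin: 26 mm is in 25–27 mm → Intermediate
Cefuroxime 11 mm: ≤ 20 mm → Resistant
Vancomycin: 0.03 μg/mL is ≤ 0.12 μg/mL ⇒ S
Imipenem (22 mm) ≤ 23 mm ⇒ Resistant
Cefazolin 13 mm: in 10–15 mm — Intermediate
Resistant: 4/9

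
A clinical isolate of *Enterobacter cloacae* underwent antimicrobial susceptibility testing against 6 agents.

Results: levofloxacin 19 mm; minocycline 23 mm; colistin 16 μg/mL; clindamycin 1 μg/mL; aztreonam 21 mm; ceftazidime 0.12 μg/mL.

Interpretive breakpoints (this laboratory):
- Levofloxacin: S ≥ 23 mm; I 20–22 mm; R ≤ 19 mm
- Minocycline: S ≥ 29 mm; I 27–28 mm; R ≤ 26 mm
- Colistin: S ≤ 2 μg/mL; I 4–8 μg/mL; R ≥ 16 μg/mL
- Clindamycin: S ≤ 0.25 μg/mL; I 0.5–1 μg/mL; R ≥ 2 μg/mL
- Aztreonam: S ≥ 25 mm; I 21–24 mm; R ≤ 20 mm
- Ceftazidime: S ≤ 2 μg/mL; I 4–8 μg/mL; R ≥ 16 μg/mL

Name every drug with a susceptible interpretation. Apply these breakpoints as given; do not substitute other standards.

ceftazidime

Levofloxacin 19 mm: ≤ 19 mm ⇒ Resistant
Minocycline: 23 mm is ≤ 26 mm — R
Colistin 16 μg/mL: ≥ 16 μg/mL — resistant
Clindamycin (1 μg/mL) in 0.5–1 μg/mL → I
Aztreonam (21 mm) in 21–24 mm — I
Ceftazidime 0.12 μg/mL: ≤ 2 μg/mL ⇒ S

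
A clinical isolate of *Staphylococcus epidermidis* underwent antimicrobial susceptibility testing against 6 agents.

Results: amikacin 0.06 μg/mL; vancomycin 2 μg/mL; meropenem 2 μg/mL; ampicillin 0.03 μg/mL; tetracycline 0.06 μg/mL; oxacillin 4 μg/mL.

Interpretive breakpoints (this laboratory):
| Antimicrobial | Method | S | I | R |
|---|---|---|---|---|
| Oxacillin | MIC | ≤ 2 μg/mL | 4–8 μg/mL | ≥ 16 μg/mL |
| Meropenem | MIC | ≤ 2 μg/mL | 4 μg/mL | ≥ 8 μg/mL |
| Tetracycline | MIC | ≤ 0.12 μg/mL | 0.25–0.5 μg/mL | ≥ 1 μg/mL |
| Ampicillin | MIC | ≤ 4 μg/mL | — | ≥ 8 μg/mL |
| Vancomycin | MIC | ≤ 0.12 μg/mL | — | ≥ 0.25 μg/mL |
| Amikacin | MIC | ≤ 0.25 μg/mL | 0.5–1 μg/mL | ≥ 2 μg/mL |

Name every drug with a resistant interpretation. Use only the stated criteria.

Amikacin: 0.06 μg/mL is ≤ 0.25 μg/mL ⇒ Susceptible
Vancomycin: 2 μg/mL is ≥ 0.25 μg/mL — R
Meropenem 2 μg/mL: ≤ 2 μg/mL — S
Ampicillin: 0.03 μg/mL is ≤ 4 μg/mL — susceptible
Tetracycline: 0.06 μg/mL is ≤ 0.12 μg/mL ⇒ susceptible
Oxacillin (4 μg/mL) in 4–8 μg/mL — Intermediate

vancomycin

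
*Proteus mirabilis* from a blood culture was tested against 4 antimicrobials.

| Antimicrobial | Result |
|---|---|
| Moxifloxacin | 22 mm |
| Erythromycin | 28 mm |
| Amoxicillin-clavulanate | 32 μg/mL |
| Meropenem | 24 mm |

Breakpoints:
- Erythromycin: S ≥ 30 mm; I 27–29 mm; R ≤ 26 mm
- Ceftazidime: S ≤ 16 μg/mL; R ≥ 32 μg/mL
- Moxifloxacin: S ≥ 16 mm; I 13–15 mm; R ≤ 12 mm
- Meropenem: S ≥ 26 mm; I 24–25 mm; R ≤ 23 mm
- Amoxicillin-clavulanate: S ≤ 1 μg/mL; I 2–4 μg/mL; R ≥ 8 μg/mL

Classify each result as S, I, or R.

Moxifloxacin (22 mm) ≥ 16 mm → susceptible
Erythromycin (28 mm) in 27–29 mm → I
Amoxicillin-clavulanate 32 μg/mL: ≥ 8 μg/mL ⇒ resistant
Meropenem 24 mm: in 24–25 mm — Intermediate

S, I, R, I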